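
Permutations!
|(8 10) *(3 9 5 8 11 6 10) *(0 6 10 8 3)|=|(0 6 8)(3 9 5)(10 11)|=6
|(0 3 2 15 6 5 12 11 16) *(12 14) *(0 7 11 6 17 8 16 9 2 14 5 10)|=24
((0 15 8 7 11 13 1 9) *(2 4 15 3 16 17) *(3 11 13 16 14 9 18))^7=(0 8 9 15 14 4 3 2 18 17 1 16 13 11 7)=[8, 16, 18, 2, 3, 5, 6, 0, 9, 15, 10, 7, 12, 11, 4, 14, 13, 1, 17]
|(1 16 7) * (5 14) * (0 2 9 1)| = 6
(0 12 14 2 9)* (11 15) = (0 12 14 2 9)(11 15) = [12, 1, 9, 3, 4, 5, 6, 7, 8, 0, 10, 15, 14, 13, 2, 11]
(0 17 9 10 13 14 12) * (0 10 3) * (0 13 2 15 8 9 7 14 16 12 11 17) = (2 15 8 9 3 13 16 12 10)(7 14 11 17) = [0, 1, 15, 13, 4, 5, 6, 14, 9, 3, 2, 17, 10, 16, 11, 8, 12, 7]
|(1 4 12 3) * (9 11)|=|(1 4 12 3)(9 11)|=4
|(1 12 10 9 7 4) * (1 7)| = 4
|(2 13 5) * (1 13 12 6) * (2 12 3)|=10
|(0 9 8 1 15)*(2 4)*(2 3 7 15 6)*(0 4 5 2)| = 20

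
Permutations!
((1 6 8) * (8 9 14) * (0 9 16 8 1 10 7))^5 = [16, 7, 2, 3, 4, 5, 0, 6, 14, 8, 1, 11, 12, 13, 10, 15, 9] = (0 16 9 8 14 10 1 7 6)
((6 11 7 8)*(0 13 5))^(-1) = (0 5 13)(6 8 7 11) = [5, 1, 2, 3, 4, 13, 8, 11, 7, 9, 10, 6, 12, 0]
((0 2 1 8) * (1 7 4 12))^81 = (0 12 2 1 7 8 4) = [12, 7, 1, 3, 0, 5, 6, 8, 4, 9, 10, 11, 2]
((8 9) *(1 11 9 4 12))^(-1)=[0, 12, 2, 3, 8, 5, 6, 7, 9, 11, 10, 1, 4]=(1 12 4 8 9 11)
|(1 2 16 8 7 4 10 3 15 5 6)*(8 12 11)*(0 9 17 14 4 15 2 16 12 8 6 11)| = 72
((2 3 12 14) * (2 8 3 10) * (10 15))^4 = (2 15 10) = [0, 1, 15, 3, 4, 5, 6, 7, 8, 9, 2, 11, 12, 13, 14, 10]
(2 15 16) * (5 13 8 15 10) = (2 10 5 13 8 15 16) = [0, 1, 10, 3, 4, 13, 6, 7, 15, 9, 5, 11, 12, 8, 14, 16, 2]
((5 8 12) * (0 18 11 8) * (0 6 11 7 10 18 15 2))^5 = (0 2 15)(7 18 10) = [2, 1, 15, 3, 4, 5, 6, 18, 8, 9, 7, 11, 12, 13, 14, 0, 16, 17, 10]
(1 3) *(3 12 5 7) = (1 12 5 7 3) = [0, 12, 2, 1, 4, 7, 6, 3, 8, 9, 10, 11, 5]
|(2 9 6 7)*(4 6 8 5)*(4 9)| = 12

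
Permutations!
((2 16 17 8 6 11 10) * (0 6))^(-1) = (0 8 17 16 2 10 11 6) = [8, 1, 10, 3, 4, 5, 0, 7, 17, 9, 11, 6, 12, 13, 14, 15, 2, 16]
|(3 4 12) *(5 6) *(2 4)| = |(2 4 12 3)(5 6)| = 4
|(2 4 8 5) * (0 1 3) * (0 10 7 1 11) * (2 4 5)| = |(0 11)(1 3 10 7)(2 5 4 8)| = 4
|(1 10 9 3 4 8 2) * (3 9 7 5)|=8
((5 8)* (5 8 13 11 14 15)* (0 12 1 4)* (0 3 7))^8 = [1, 3, 2, 0, 7, 14, 6, 12, 8, 9, 10, 5, 4, 15, 13, 11] = (0 1 3)(4 7 12)(5 14 13 15 11)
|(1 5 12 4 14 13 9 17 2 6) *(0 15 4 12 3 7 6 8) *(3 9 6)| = 12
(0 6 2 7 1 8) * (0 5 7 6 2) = (0 2 6)(1 8 5 7) = [2, 8, 6, 3, 4, 7, 0, 1, 5]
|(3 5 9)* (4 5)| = 4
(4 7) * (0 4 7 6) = (7)(0 4 6) = [4, 1, 2, 3, 6, 5, 0, 7]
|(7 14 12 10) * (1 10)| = |(1 10 7 14 12)| = 5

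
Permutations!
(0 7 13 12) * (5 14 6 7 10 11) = (0 10 11 5 14 6 7 13 12) = [10, 1, 2, 3, 4, 14, 7, 13, 8, 9, 11, 5, 0, 12, 6]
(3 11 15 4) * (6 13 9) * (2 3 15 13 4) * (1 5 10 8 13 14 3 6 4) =(1 5 10 8 13 9 4 15 2 6)(3 11 14) =[0, 5, 6, 11, 15, 10, 1, 7, 13, 4, 8, 14, 12, 9, 3, 2]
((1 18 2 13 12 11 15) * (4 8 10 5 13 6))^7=(1 5 2 12 4 15 10 18 13 6 11 8)=[0, 5, 12, 3, 15, 2, 11, 7, 1, 9, 18, 8, 4, 6, 14, 10, 16, 17, 13]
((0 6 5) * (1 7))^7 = [6, 7, 2, 3, 4, 0, 5, 1] = (0 6 5)(1 7)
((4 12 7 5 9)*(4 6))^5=(4 6 9 5 7 12)=[0, 1, 2, 3, 6, 7, 9, 12, 8, 5, 10, 11, 4]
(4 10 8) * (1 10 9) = (1 10 8 4 9) = [0, 10, 2, 3, 9, 5, 6, 7, 4, 1, 8]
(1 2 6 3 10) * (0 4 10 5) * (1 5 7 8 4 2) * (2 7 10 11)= (0 7 8 4 11 2 6 3 10 5)= [7, 1, 6, 10, 11, 0, 3, 8, 4, 9, 5, 2]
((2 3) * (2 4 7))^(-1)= (2 7 4 3)= [0, 1, 7, 2, 3, 5, 6, 4]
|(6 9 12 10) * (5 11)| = |(5 11)(6 9 12 10)| = 4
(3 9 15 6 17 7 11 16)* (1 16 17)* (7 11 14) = (1 16 3 9 15 6)(7 14)(11 17) = [0, 16, 2, 9, 4, 5, 1, 14, 8, 15, 10, 17, 12, 13, 7, 6, 3, 11]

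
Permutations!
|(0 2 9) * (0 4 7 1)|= 6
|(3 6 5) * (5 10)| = |(3 6 10 5)| = 4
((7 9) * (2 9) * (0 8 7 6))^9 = (0 2)(6 7)(8 9) = [2, 1, 0, 3, 4, 5, 7, 6, 9, 8]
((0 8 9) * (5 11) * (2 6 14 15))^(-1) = (0 9 8)(2 15 14 6)(5 11) = [9, 1, 15, 3, 4, 11, 2, 7, 0, 8, 10, 5, 12, 13, 6, 14]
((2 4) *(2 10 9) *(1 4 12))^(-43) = (1 12 2 9 10 4) = [0, 12, 9, 3, 1, 5, 6, 7, 8, 10, 4, 11, 2]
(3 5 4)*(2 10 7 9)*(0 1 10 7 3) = (0 1 10 3 5 4)(2 7 9) = [1, 10, 7, 5, 0, 4, 6, 9, 8, 2, 3]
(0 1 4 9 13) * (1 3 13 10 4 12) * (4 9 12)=[3, 4, 2, 13, 12, 5, 6, 7, 8, 10, 9, 11, 1, 0]=(0 3 13)(1 4 12)(9 10)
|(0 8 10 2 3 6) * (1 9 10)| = |(0 8 1 9 10 2 3 6)| = 8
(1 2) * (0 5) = (0 5)(1 2) = [5, 2, 1, 3, 4, 0]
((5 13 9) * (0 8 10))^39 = (13) = [0, 1, 2, 3, 4, 5, 6, 7, 8, 9, 10, 11, 12, 13]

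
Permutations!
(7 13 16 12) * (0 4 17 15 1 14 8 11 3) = (0 4 17 15 1 14 8 11 3)(7 13 16 12) = [4, 14, 2, 0, 17, 5, 6, 13, 11, 9, 10, 3, 7, 16, 8, 1, 12, 15]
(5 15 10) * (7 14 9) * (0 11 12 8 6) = (0 11 12 8 6)(5 15 10)(7 14 9) = [11, 1, 2, 3, 4, 15, 0, 14, 6, 7, 5, 12, 8, 13, 9, 10]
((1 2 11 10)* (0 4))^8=[0, 1, 2, 3, 4, 5, 6, 7, 8, 9, 10, 11]=(11)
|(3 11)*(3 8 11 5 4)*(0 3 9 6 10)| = |(0 3 5 4 9 6 10)(8 11)| = 14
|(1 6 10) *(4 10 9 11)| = |(1 6 9 11 4 10)| = 6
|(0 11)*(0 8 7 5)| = |(0 11 8 7 5)| = 5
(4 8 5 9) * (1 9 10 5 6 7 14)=[0, 9, 2, 3, 8, 10, 7, 14, 6, 4, 5, 11, 12, 13, 1]=(1 9 4 8 6 7 14)(5 10)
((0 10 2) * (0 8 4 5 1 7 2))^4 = (10)(1 4 2)(5 8 7) = [0, 4, 1, 3, 2, 8, 6, 5, 7, 9, 10]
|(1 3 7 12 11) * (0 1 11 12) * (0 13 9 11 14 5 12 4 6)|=|(0 1 3 7 13 9 11 14 5 12 4 6)|=12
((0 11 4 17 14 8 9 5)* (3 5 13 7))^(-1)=(0 5 3 7 13 9 8 14 17 4 11)=[5, 1, 2, 7, 11, 3, 6, 13, 14, 8, 10, 0, 12, 9, 17, 15, 16, 4]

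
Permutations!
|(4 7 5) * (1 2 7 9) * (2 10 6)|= |(1 10 6 2 7 5 4 9)|= 8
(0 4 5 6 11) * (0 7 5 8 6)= (0 4 8 6 11 7 5)= [4, 1, 2, 3, 8, 0, 11, 5, 6, 9, 10, 7]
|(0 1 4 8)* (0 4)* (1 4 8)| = |(8)(0 4 1)| = 3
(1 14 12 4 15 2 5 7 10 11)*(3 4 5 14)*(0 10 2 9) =(0 10 11 1 3 4 15 9)(2 14 12 5 7) =[10, 3, 14, 4, 15, 7, 6, 2, 8, 0, 11, 1, 5, 13, 12, 9]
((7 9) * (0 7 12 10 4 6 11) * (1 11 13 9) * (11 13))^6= (0 10 1 6 9)(4 13 11 12 7)= [10, 6, 2, 3, 13, 5, 9, 4, 8, 0, 1, 12, 7, 11]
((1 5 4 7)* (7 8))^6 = (1 5 4 8 7) = [0, 5, 2, 3, 8, 4, 6, 1, 7]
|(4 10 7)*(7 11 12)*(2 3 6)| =15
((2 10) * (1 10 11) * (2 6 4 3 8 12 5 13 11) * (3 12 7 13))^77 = (13) = [0, 1, 2, 3, 4, 5, 6, 7, 8, 9, 10, 11, 12, 13]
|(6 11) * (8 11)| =3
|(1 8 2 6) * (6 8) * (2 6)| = 4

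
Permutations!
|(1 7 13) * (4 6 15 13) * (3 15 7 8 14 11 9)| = 24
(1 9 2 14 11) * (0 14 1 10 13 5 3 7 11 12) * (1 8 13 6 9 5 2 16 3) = (0 14 12)(1 5)(2 8 13)(3 7 11 10 6 9 16) = [14, 5, 8, 7, 4, 1, 9, 11, 13, 16, 6, 10, 0, 2, 12, 15, 3]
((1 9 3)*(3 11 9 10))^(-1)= [0, 3, 2, 10, 4, 5, 6, 7, 8, 11, 1, 9]= (1 3 10)(9 11)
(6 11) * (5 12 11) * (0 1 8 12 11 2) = (0 1 8 12 2)(5 11 6) = [1, 8, 0, 3, 4, 11, 5, 7, 12, 9, 10, 6, 2]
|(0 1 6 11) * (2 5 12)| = 12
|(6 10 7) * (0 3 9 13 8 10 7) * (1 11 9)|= 8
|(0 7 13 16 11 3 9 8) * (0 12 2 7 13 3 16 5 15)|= |(0 13 5 15)(2 7 3 9 8 12)(11 16)|= 12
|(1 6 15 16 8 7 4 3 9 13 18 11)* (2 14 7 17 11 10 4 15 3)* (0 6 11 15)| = 44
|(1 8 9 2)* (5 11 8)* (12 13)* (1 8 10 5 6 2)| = |(1 6 2 8 9)(5 11 10)(12 13)| = 30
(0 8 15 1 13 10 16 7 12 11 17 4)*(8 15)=(0 15 1 13 10 16 7 12 11 17 4)=[15, 13, 2, 3, 0, 5, 6, 12, 8, 9, 16, 17, 11, 10, 14, 1, 7, 4]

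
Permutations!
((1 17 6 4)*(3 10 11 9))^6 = (1 6)(3 11)(4 17)(9 10) = [0, 6, 2, 11, 17, 5, 1, 7, 8, 10, 9, 3, 12, 13, 14, 15, 16, 4]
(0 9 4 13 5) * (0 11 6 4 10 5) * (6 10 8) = (0 9 8 6 4 13)(5 11 10) = [9, 1, 2, 3, 13, 11, 4, 7, 6, 8, 5, 10, 12, 0]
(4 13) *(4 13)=[0, 1, 2, 3, 4, 5, 6, 7, 8, 9, 10, 11, 12, 13]=(13)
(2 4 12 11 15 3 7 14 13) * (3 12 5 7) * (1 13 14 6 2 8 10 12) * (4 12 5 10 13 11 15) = (1 11 4 10 5 7 6 2 12 15)(8 13) = [0, 11, 12, 3, 10, 7, 2, 6, 13, 9, 5, 4, 15, 8, 14, 1]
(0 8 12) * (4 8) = (0 4 8 12) = [4, 1, 2, 3, 8, 5, 6, 7, 12, 9, 10, 11, 0]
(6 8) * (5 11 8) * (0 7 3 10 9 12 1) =(0 7 3 10 9 12 1)(5 11 8 6) =[7, 0, 2, 10, 4, 11, 5, 3, 6, 12, 9, 8, 1]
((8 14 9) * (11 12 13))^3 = (14) = [0, 1, 2, 3, 4, 5, 6, 7, 8, 9, 10, 11, 12, 13, 14]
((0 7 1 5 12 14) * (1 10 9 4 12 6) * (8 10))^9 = (0 7 8 10 9 4 12 14) = [7, 1, 2, 3, 12, 5, 6, 8, 10, 4, 9, 11, 14, 13, 0]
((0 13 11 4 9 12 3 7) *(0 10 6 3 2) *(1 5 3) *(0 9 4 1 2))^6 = (0 7)(1 2)(3 12)(5 9)(6 11)(10 13) = [7, 2, 1, 12, 4, 9, 11, 0, 8, 5, 13, 6, 3, 10]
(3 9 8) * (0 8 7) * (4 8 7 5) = [7, 1, 2, 9, 8, 4, 6, 0, 3, 5] = (0 7)(3 9 5 4 8)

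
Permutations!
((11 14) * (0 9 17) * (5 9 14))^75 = (0 5)(9 14)(11 17) = [5, 1, 2, 3, 4, 0, 6, 7, 8, 14, 10, 17, 12, 13, 9, 15, 16, 11]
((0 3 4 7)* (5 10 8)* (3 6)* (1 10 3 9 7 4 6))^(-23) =[5, 3, 2, 0, 4, 7, 1, 8, 9, 10, 6] =(0 5 7 8 9 10 6 1 3)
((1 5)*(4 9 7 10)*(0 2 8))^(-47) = (0 2 8)(1 5)(4 9 7 10) = [2, 5, 8, 3, 9, 1, 6, 10, 0, 7, 4]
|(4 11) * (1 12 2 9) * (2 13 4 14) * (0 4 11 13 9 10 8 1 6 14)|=8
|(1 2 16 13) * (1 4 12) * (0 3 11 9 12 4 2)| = 6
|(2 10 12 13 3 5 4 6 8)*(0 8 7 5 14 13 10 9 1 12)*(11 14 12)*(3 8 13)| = |(0 13 8 2 9 1 11 14 3 12 10)(4 6 7 5)| = 44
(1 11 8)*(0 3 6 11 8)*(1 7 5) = (0 3 6 11)(1 8 7 5) = [3, 8, 2, 6, 4, 1, 11, 5, 7, 9, 10, 0]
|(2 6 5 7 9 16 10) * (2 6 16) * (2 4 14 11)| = |(2 16 10 6 5 7 9 4 14 11)| = 10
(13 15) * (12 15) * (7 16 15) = (7 16 15 13 12) = [0, 1, 2, 3, 4, 5, 6, 16, 8, 9, 10, 11, 7, 12, 14, 13, 15]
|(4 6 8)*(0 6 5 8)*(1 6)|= |(0 1 6)(4 5 8)|= 3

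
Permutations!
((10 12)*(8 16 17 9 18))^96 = [0, 1, 2, 3, 4, 5, 6, 7, 16, 18, 10, 11, 12, 13, 14, 15, 17, 9, 8] = (8 16 17 9 18)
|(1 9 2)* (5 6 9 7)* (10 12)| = |(1 7 5 6 9 2)(10 12)| = 6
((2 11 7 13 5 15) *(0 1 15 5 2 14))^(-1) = (0 14 15 1)(2 13 7 11) = [14, 0, 13, 3, 4, 5, 6, 11, 8, 9, 10, 2, 12, 7, 15, 1]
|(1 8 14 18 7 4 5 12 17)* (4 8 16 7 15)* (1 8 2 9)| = 40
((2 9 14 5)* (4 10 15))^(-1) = [0, 1, 5, 3, 15, 14, 6, 7, 8, 2, 4, 11, 12, 13, 9, 10] = (2 5 14 9)(4 15 10)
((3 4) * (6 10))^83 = (3 4)(6 10) = [0, 1, 2, 4, 3, 5, 10, 7, 8, 9, 6]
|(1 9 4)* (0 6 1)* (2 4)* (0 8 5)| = 8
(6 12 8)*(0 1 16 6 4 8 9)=(0 1 16 6 12 9)(4 8)=[1, 16, 2, 3, 8, 5, 12, 7, 4, 0, 10, 11, 9, 13, 14, 15, 6]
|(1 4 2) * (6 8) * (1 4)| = 2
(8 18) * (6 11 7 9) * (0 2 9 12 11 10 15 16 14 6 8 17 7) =(0 2 9 8 18 17 7 12 11)(6 10 15 16 14) =[2, 1, 9, 3, 4, 5, 10, 12, 18, 8, 15, 0, 11, 13, 6, 16, 14, 7, 17]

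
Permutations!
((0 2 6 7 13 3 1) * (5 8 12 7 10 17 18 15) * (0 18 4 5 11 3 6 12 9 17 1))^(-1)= (0 3 11 15 18 1 10 6 13 7 12 2)(4 17 9 8 5)= [3, 10, 0, 11, 17, 4, 13, 12, 5, 8, 6, 15, 2, 7, 14, 18, 16, 9, 1]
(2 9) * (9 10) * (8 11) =(2 10 9)(8 11) =[0, 1, 10, 3, 4, 5, 6, 7, 11, 2, 9, 8]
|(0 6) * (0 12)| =3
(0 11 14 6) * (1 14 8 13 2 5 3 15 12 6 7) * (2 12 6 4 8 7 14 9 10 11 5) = [5, 9, 2, 15, 8, 3, 0, 1, 13, 10, 11, 7, 4, 12, 14, 6] = (0 5 3 15 6)(1 9 10 11 7)(4 8 13 12)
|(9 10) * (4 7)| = 2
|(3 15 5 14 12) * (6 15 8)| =|(3 8 6 15 5 14 12)| =7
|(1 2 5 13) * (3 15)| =|(1 2 5 13)(3 15)| =4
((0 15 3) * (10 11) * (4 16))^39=(4 16)(10 11)=[0, 1, 2, 3, 16, 5, 6, 7, 8, 9, 11, 10, 12, 13, 14, 15, 4]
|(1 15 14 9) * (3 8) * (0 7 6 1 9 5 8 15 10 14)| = |(0 7 6 1 10 14 5 8 3 15)| = 10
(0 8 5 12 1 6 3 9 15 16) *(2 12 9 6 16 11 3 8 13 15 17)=[13, 16, 12, 6, 4, 9, 8, 7, 5, 17, 10, 3, 1, 15, 14, 11, 0, 2]=(0 13 15 11 3 6 8 5 9 17 2 12 1 16)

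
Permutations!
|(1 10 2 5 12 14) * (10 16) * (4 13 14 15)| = 10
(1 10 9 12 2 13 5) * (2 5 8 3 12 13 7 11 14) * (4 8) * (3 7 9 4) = (1 10 4 8 7 11 14 2 9 13 3 12 5) = [0, 10, 9, 12, 8, 1, 6, 11, 7, 13, 4, 14, 5, 3, 2]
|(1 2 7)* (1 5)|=4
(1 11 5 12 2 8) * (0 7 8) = (0 7 8 1 11 5 12 2) = [7, 11, 0, 3, 4, 12, 6, 8, 1, 9, 10, 5, 2]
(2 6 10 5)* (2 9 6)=[0, 1, 2, 3, 4, 9, 10, 7, 8, 6, 5]=(5 9 6 10)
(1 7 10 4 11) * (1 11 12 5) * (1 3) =(1 7 10 4 12 5 3) =[0, 7, 2, 1, 12, 3, 6, 10, 8, 9, 4, 11, 5]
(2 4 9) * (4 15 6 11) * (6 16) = (2 15 16 6 11 4 9) = [0, 1, 15, 3, 9, 5, 11, 7, 8, 2, 10, 4, 12, 13, 14, 16, 6]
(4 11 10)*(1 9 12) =(1 9 12)(4 11 10) =[0, 9, 2, 3, 11, 5, 6, 7, 8, 12, 4, 10, 1]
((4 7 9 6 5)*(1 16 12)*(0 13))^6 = [0, 1, 2, 3, 7, 4, 5, 9, 8, 6, 10, 11, 12, 13, 14, 15, 16] = (16)(4 7 9 6 5)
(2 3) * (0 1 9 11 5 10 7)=(0 1 9 11 5 10 7)(2 3)=[1, 9, 3, 2, 4, 10, 6, 0, 8, 11, 7, 5]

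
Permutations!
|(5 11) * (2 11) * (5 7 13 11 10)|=|(2 10 5)(7 13 11)|=3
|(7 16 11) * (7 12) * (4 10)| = 4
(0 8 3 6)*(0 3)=(0 8)(3 6)=[8, 1, 2, 6, 4, 5, 3, 7, 0]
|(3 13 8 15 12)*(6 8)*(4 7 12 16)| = |(3 13 6 8 15 16 4 7 12)| = 9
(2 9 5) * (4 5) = (2 9 4 5) = [0, 1, 9, 3, 5, 2, 6, 7, 8, 4]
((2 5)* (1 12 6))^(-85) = [0, 6, 5, 3, 4, 2, 12, 7, 8, 9, 10, 11, 1] = (1 6 12)(2 5)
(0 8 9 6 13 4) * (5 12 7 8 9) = [9, 1, 2, 3, 0, 12, 13, 8, 5, 6, 10, 11, 7, 4] = (0 9 6 13 4)(5 12 7 8)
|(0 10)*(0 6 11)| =|(0 10 6 11)| =4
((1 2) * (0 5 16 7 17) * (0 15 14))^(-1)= (0 14 15 17 7 16 5)(1 2)= [14, 2, 1, 3, 4, 0, 6, 16, 8, 9, 10, 11, 12, 13, 15, 17, 5, 7]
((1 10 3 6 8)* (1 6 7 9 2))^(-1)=(1 2 9 7 3 10)(6 8)=[0, 2, 9, 10, 4, 5, 8, 3, 6, 7, 1]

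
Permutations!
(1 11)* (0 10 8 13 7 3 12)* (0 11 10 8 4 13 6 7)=(0 8 6 7 3 12 11 1 10 4 13)=[8, 10, 2, 12, 13, 5, 7, 3, 6, 9, 4, 1, 11, 0]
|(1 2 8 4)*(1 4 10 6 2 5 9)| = |(1 5 9)(2 8 10 6)| = 12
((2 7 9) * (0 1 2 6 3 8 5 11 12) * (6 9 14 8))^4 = [14, 8, 5, 3, 4, 1, 6, 11, 0, 9, 10, 2, 7, 13, 12] = (0 14 12 7 11 2 5 1 8)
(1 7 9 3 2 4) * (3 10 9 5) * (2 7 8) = (1 8 2 4)(3 7 5)(9 10) = [0, 8, 4, 7, 1, 3, 6, 5, 2, 10, 9]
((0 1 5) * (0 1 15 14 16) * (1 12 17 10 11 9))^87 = (0 16 14 15)(1 17 9 12 11 5 10) = [16, 17, 2, 3, 4, 10, 6, 7, 8, 12, 1, 5, 11, 13, 15, 0, 14, 9]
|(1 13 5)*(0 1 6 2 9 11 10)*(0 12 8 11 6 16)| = |(0 1 13 5 16)(2 9 6)(8 11 10 12)| = 60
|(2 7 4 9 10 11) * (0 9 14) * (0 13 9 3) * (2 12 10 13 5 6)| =6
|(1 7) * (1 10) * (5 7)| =|(1 5 7 10)| =4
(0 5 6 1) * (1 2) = [5, 0, 1, 3, 4, 6, 2] = (0 5 6 2 1)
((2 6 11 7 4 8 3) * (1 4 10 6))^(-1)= (1 2 3 8 4)(6 10 7 11)= [0, 2, 3, 8, 1, 5, 10, 11, 4, 9, 7, 6]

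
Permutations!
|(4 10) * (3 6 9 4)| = 5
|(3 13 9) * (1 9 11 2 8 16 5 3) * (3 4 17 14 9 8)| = 8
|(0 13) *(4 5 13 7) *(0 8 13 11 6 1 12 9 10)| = |(0 7 4 5 11 6 1 12 9 10)(8 13)| = 10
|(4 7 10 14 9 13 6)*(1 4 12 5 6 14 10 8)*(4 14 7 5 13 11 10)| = 12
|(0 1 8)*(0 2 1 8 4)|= |(0 8 2 1 4)|= 5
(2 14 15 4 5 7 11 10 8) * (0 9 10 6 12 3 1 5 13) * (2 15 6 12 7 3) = (0 9 10 8 15 4 13)(1 5 3)(2 14 6 7 11 12) = [9, 5, 14, 1, 13, 3, 7, 11, 15, 10, 8, 12, 2, 0, 6, 4]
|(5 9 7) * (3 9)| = 4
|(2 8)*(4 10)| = |(2 8)(4 10)| = 2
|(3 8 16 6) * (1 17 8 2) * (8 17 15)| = 7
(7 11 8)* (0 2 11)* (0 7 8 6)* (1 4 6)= [2, 4, 11, 3, 6, 5, 0, 7, 8, 9, 10, 1]= (0 2 11 1 4 6)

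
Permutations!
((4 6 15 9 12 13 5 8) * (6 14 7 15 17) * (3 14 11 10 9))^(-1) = (3 15 7 14)(4 8 5 13 12 9 10 11)(6 17) = [0, 1, 2, 15, 8, 13, 17, 14, 5, 10, 11, 4, 9, 12, 3, 7, 16, 6]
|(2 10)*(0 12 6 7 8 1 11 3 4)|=18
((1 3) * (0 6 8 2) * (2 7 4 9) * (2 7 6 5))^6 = (9) = [0, 1, 2, 3, 4, 5, 6, 7, 8, 9]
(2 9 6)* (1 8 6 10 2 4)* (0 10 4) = [10, 8, 9, 3, 1, 5, 0, 7, 6, 4, 2] = (0 10 2 9 4 1 8 6)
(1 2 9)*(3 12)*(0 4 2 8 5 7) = [4, 8, 9, 12, 2, 7, 6, 0, 5, 1, 10, 11, 3] = (0 4 2 9 1 8 5 7)(3 12)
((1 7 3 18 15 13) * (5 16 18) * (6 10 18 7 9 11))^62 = [0, 15, 2, 16, 4, 7, 9, 5, 8, 13, 11, 1, 12, 18, 14, 10, 3, 17, 6] = (1 15 10 11)(3 16)(5 7)(6 9 13 18)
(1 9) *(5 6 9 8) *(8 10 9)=(1 10 9)(5 6 8)=[0, 10, 2, 3, 4, 6, 8, 7, 5, 1, 9]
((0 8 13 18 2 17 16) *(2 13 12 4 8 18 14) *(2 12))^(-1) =(0 16 17 2 8 4 12 14 13 18) =[16, 1, 8, 3, 12, 5, 6, 7, 4, 9, 10, 11, 14, 18, 13, 15, 17, 2, 0]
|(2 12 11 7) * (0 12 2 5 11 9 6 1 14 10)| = |(0 12 9 6 1 14 10)(5 11 7)| = 21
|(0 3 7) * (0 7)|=2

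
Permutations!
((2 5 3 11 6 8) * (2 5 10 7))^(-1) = [0, 1, 7, 5, 4, 8, 11, 10, 6, 9, 2, 3] = (2 7 10)(3 5 8 6 11)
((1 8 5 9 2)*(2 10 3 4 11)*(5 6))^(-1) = [0, 2, 11, 10, 3, 6, 8, 7, 1, 5, 9, 4] = (1 2 11 4 3 10 9 5 6 8)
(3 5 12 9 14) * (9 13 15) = (3 5 12 13 15 9 14) = [0, 1, 2, 5, 4, 12, 6, 7, 8, 14, 10, 11, 13, 15, 3, 9]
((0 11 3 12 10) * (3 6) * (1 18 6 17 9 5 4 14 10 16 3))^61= (0 4 17 10 5 11 14 9)(1 18 6)(3 12 16)= [4, 18, 2, 12, 17, 11, 1, 7, 8, 0, 5, 14, 16, 13, 9, 15, 3, 10, 6]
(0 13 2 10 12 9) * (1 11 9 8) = (0 13 2 10 12 8 1 11 9) = [13, 11, 10, 3, 4, 5, 6, 7, 1, 0, 12, 9, 8, 2]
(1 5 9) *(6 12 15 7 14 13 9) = (1 5 6 12 15 7 14 13 9) = [0, 5, 2, 3, 4, 6, 12, 14, 8, 1, 10, 11, 15, 9, 13, 7]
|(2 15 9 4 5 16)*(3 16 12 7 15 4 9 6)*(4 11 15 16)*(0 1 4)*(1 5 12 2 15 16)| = 8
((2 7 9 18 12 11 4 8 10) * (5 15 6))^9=(18)=[0, 1, 2, 3, 4, 5, 6, 7, 8, 9, 10, 11, 12, 13, 14, 15, 16, 17, 18]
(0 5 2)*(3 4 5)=[3, 1, 0, 4, 5, 2]=(0 3 4 5 2)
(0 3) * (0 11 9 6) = (0 3 11 9 6) = [3, 1, 2, 11, 4, 5, 0, 7, 8, 6, 10, 9]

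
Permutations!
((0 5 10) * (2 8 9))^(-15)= (10)= [0, 1, 2, 3, 4, 5, 6, 7, 8, 9, 10]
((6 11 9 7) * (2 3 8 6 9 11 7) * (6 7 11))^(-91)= (2 9 7 8 3)(6 11)= [0, 1, 9, 2, 4, 5, 11, 8, 3, 7, 10, 6]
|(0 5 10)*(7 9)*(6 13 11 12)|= 12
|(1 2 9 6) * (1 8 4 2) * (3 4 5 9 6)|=7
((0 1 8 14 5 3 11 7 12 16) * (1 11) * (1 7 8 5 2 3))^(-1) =(0 16 12 7 3 2 14 8 11)(1 5) =[16, 5, 14, 2, 4, 1, 6, 3, 11, 9, 10, 0, 7, 13, 8, 15, 12]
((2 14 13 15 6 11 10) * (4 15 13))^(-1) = (2 10 11 6 15 4 14) = [0, 1, 10, 3, 14, 5, 15, 7, 8, 9, 11, 6, 12, 13, 2, 4]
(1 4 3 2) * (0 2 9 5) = [2, 4, 1, 9, 3, 0, 6, 7, 8, 5] = (0 2 1 4 3 9 5)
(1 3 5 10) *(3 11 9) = [0, 11, 2, 5, 4, 10, 6, 7, 8, 3, 1, 9] = (1 11 9 3 5 10)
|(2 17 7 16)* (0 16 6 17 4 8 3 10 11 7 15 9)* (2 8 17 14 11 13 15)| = 24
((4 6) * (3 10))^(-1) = (3 10)(4 6) = [0, 1, 2, 10, 6, 5, 4, 7, 8, 9, 3]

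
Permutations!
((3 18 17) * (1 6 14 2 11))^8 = (1 2 6 11 14)(3 17 18) = [0, 2, 6, 17, 4, 5, 11, 7, 8, 9, 10, 14, 12, 13, 1, 15, 16, 18, 3]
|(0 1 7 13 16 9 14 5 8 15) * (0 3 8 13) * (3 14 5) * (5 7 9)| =|(0 1 9 7)(3 8 15 14)(5 13 16)| =12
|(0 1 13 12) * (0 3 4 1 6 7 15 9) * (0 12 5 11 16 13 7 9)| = 36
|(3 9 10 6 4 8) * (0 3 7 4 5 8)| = 9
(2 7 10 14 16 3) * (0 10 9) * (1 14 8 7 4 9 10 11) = (0 11 1 14 16 3 2 4 9)(7 10 8) = [11, 14, 4, 2, 9, 5, 6, 10, 7, 0, 8, 1, 12, 13, 16, 15, 3]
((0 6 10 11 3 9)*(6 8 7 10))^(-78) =(0 9 3 11 10 7 8) =[9, 1, 2, 11, 4, 5, 6, 8, 0, 3, 7, 10]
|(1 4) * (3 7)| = |(1 4)(3 7)| = 2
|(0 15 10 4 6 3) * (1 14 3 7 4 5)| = |(0 15 10 5 1 14 3)(4 6 7)| = 21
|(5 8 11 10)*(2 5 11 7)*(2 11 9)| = |(2 5 8 7 11 10 9)| = 7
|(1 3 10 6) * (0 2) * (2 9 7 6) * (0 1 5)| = 20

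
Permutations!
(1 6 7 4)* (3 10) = (1 6 7 4)(3 10) = [0, 6, 2, 10, 1, 5, 7, 4, 8, 9, 3]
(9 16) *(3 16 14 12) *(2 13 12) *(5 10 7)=(2 13 12 3 16 9 14)(5 10 7)=[0, 1, 13, 16, 4, 10, 6, 5, 8, 14, 7, 11, 3, 12, 2, 15, 9]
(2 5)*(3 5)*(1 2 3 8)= (1 2 8)(3 5)= [0, 2, 8, 5, 4, 3, 6, 7, 1]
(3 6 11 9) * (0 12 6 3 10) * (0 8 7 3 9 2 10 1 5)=(0 12 6 11 2 10 8 7 3 9 1 5)=[12, 5, 10, 9, 4, 0, 11, 3, 7, 1, 8, 2, 6]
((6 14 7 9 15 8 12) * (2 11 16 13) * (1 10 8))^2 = (1 8 6 7 15 10 12 14 9)(2 16)(11 13) = [0, 8, 16, 3, 4, 5, 7, 15, 6, 1, 12, 13, 14, 11, 9, 10, 2]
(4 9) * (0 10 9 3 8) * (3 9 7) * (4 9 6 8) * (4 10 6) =(0 6 8)(3 10 7) =[6, 1, 2, 10, 4, 5, 8, 3, 0, 9, 7]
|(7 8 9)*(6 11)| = 6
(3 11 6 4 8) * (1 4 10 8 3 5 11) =(1 4 3)(5 11 6 10 8) =[0, 4, 2, 1, 3, 11, 10, 7, 5, 9, 8, 6]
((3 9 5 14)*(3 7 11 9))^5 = (14) = [0, 1, 2, 3, 4, 5, 6, 7, 8, 9, 10, 11, 12, 13, 14]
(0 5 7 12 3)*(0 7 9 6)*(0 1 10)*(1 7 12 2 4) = (0 5 9 6 7 2 4 1 10)(3 12) = [5, 10, 4, 12, 1, 9, 7, 2, 8, 6, 0, 11, 3]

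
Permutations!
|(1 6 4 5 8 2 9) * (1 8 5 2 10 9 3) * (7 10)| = |(1 6 4 2 3)(7 10 9 8)| = 20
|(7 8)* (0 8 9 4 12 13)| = 7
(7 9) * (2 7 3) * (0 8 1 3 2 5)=(0 8 1 3 5)(2 7 9)=[8, 3, 7, 5, 4, 0, 6, 9, 1, 2]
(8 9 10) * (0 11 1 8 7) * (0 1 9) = [11, 8, 2, 3, 4, 5, 6, 1, 0, 10, 7, 9] = (0 11 9 10 7 1 8)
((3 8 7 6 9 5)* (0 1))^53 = [1, 0, 2, 5, 4, 9, 7, 8, 3, 6] = (0 1)(3 5 9 6 7 8)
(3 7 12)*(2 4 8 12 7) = (2 4 8 12 3) = [0, 1, 4, 2, 8, 5, 6, 7, 12, 9, 10, 11, 3]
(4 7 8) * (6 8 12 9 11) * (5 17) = [0, 1, 2, 3, 7, 17, 8, 12, 4, 11, 10, 6, 9, 13, 14, 15, 16, 5] = (4 7 12 9 11 6 8)(5 17)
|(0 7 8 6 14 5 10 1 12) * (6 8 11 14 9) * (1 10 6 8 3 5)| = |(0 7 11 14 1 12)(3 5 6 9 8)| = 30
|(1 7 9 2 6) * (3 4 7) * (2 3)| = |(1 2 6)(3 4 7 9)| = 12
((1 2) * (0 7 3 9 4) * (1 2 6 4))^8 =(0 7 3 9 1 6 4) =[7, 6, 2, 9, 0, 5, 4, 3, 8, 1]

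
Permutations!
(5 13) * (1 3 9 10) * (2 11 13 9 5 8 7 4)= (1 3 5 9 10)(2 11 13 8 7 4)= [0, 3, 11, 5, 2, 9, 6, 4, 7, 10, 1, 13, 12, 8]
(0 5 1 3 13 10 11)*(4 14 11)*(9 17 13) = (0 5 1 3 9 17 13 10 4 14 11) = [5, 3, 2, 9, 14, 1, 6, 7, 8, 17, 4, 0, 12, 10, 11, 15, 16, 13]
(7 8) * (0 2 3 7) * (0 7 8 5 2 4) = (0 4)(2 3 8 7 5) = [4, 1, 3, 8, 0, 2, 6, 5, 7]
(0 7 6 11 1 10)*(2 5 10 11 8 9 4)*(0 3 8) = (0 7 6)(1 11)(2 5 10 3 8 9 4) = [7, 11, 5, 8, 2, 10, 0, 6, 9, 4, 3, 1]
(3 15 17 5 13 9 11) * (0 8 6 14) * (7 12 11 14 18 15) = [8, 1, 2, 7, 4, 13, 18, 12, 6, 14, 10, 3, 11, 9, 0, 17, 16, 5, 15] = (0 8 6 18 15 17 5 13 9 14)(3 7 12 11)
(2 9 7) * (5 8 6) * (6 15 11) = [0, 1, 9, 3, 4, 8, 5, 2, 15, 7, 10, 6, 12, 13, 14, 11] = (2 9 7)(5 8 15 11 6)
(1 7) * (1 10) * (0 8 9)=(0 8 9)(1 7 10)=[8, 7, 2, 3, 4, 5, 6, 10, 9, 0, 1]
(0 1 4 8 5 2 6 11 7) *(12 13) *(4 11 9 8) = [1, 11, 6, 3, 4, 2, 9, 0, 5, 8, 10, 7, 13, 12] = (0 1 11 7)(2 6 9 8 5)(12 13)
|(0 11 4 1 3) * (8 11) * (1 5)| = 7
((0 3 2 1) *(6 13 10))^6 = (13)(0 2)(1 3) = [2, 3, 0, 1, 4, 5, 6, 7, 8, 9, 10, 11, 12, 13]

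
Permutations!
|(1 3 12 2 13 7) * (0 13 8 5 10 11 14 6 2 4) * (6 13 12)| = 33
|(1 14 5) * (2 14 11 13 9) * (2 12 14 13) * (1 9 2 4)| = 12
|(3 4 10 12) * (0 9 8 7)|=4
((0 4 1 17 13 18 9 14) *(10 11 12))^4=(0 13)(1 9)(4 18)(10 11 12)(14 17)=[13, 9, 2, 3, 18, 5, 6, 7, 8, 1, 11, 12, 10, 0, 17, 15, 16, 14, 4]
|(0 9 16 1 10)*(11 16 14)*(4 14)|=|(0 9 4 14 11 16 1 10)|=8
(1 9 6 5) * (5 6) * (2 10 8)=(1 9 5)(2 10 8)=[0, 9, 10, 3, 4, 1, 6, 7, 2, 5, 8]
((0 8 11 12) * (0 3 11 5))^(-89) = (0 8 5)(3 11 12) = [8, 1, 2, 11, 4, 0, 6, 7, 5, 9, 10, 12, 3]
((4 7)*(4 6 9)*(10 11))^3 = [0, 1, 2, 3, 9, 5, 7, 4, 8, 6, 11, 10] = (4 9 6 7)(10 11)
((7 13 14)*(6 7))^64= (14)= [0, 1, 2, 3, 4, 5, 6, 7, 8, 9, 10, 11, 12, 13, 14]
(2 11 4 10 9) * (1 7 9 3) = (1 7 9 2 11 4 10 3) = [0, 7, 11, 1, 10, 5, 6, 9, 8, 2, 3, 4]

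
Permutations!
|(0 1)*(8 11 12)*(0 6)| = 3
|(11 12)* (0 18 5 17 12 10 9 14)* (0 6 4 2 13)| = 13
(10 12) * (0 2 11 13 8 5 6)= [2, 1, 11, 3, 4, 6, 0, 7, 5, 9, 12, 13, 10, 8]= (0 2 11 13 8 5 6)(10 12)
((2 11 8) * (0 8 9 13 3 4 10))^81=(13)=[0, 1, 2, 3, 4, 5, 6, 7, 8, 9, 10, 11, 12, 13]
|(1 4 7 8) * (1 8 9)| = 4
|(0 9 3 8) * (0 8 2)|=|(0 9 3 2)|=4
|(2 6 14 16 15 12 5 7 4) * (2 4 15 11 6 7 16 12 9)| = |(2 7 15 9)(5 16 11 6 14 12)| = 12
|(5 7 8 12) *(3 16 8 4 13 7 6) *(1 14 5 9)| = |(1 14 5 6 3 16 8 12 9)(4 13 7)| = 9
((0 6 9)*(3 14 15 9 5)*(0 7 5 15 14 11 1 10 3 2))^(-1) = (0 2 5 7 9 15 6)(1 11 3 10) = [2, 11, 5, 10, 4, 7, 0, 9, 8, 15, 1, 3, 12, 13, 14, 6]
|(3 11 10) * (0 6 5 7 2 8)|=6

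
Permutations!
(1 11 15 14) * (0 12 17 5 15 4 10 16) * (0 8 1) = (0 12 17 5 15 14)(1 11 4 10 16 8) = [12, 11, 2, 3, 10, 15, 6, 7, 1, 9, 16, 4, 17, 13, 0, 14, 8, 5]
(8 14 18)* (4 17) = (4 17)(8 14 18) = [0, 1, 2, 3, 17, 5, 6, 7, 14, 9, 10, 11, 12, 13, 18, 15, 16, 4, 8]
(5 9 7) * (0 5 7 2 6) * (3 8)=[5, 1, 6, 8, 4, 9, 0, 7, 3, 2]=(0 5 9 2 6)(3 8)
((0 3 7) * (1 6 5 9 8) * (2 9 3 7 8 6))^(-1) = (0 7)(1 8 3 5 6 9 2) = [7, 8, 1, 5, 4, 6, 9, 0, 3, 2]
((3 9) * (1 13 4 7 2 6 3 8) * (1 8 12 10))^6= (1 3 4 12 2)(6 13 9 7 10)= [0, 3, 1, 4, 12, 5, 13, 10, 8, 7, 6, 11, 2, 9]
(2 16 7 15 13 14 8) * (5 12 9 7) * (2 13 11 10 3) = (2 16 5 12 9 7 15 11 10 3)(8 13 14) = [0, 1, 16, 2, 4, 12, 6, 15, 13, 7, 3, 10, 9, 14, 8, 11, 5]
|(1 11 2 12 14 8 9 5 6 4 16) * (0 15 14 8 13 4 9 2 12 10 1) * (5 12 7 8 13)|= |(0 15 14 5 6 9 12 13 4 16)(1 11 7 8 2 10)|= 30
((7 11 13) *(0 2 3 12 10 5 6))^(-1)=(0 6 5 10 12 3 2)(7 13 11)=[6, 1, 0, 2, 4, 10, 5, 13, 8, 9, 12, 7, 3, 11]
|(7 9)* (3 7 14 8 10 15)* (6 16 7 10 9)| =|(3 10 15)(6 16 7)(8 9 14)| =3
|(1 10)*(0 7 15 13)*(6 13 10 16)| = 8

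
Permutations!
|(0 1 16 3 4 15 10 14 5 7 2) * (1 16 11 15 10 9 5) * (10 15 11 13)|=|(0 16 3 4 15 9 5 7 2)(1 13 10 14)|=36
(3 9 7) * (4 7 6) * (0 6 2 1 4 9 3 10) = [6, 4, 1, 3, 7, 5, 9, 10, 8, 2, 0] = (0 6 9 2 1 4 7 10)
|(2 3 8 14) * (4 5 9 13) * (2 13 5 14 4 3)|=10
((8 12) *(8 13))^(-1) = (8 13 12) = [0, 1, 2, 3, 4, 5, 6, 7, 13, 9, 10, 11, 8, 12]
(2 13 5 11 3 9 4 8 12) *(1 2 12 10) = (1 2 13 5 11 3 9 4 8 10) = [0, 2, 13, 9, 8, 11, 6, 7, 10, 4, 1, 3, 12, 5]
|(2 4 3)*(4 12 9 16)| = 6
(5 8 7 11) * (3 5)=[0, 1, 2, 5, 4, 8, 6, 11, 7, 9, 10, 3]=(3 5 8 7 11)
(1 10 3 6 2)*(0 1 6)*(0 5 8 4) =(0 1 10 3 5 8 4)(2 6) =[1, 10, 6, 5, 0, 8, 2, 7, 4, 9, 3]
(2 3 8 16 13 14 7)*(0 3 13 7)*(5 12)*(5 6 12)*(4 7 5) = (0 3 8 16 5 4 7 2 13 14)(6 12) = [3, 1, 13, 8, 7, 4, 12, 2, 16, 9, 10, 11, 6, 14, 0, 15, 5]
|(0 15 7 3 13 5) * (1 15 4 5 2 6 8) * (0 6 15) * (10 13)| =6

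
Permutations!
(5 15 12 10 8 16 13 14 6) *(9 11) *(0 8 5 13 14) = (0 8 16 14 6 13)(5 15 12 10)(9 11) = [8, 1, 2, 3, 4, 15, 13, 7, 16, 11, 5, 9, 10, 0, 6, 12, 14]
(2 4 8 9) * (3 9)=(2 4 8 3 9)=[0, 1, 4, 9, 8, 5, 6, 7, 3, 2]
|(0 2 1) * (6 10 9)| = 3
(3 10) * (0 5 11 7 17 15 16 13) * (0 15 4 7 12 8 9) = (0 5 11 12 8 9)(3 10)(4 7 17)(13 15 16) = [5, 1, 2, 10, 7, 11, 6, 17, 9, 0, 3, 12, 8, 15, 14, 16, 13, 4]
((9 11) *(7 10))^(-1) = (7 10)(9 11) = [0, 1, 2, 3, 4, 5, 6, 10, 8, 11, 7, 9]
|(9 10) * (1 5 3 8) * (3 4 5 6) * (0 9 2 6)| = |(0 9 10 2 6 3 8 1)(4 5)| = 8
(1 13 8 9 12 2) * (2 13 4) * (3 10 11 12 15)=[0, 4, 1, 10, 2, 5, 6, 7, 9, 15, 11, 12, 13, 8, 14, 3]=(1 4 2)(3 10 11 12 13 8 9 15)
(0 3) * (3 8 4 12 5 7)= (0 8 4 12 5 7 3)= [8, 1, 2, 0, 12, 7, 6, 3, 4, 9, 10, 11, 5]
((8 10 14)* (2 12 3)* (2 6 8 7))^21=(2 10 3 7 8 12 14 6)=[0, 1, 10, 7, 4, 5, 2, 8, 12, 9, 3, 11, 14, 13, 6]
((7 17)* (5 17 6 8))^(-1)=[0, 1, 2, 3, 4, 8, 7, 17, 6, 9, 10, 11, 12, 13, 14, 15, 16, 5]=(5 8 6 7 17)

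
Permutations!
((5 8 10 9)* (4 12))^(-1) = (4 12)(5 9 10 8) = [0, 1, 2, 3, 12, 9, 6, 7, 5, 10, 8, 11, 4]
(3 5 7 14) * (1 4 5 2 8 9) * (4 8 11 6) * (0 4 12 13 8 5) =[4, 5, 11, 2, 0, 7, 12, 14, 9, 1, 10, 6, 13, 8, 3] =(0 4)(1 5 7 14 3 2 11 6 12 13 8 9)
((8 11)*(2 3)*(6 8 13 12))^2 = [0, 1, 2, 3, 4, 5, 11, 7, 13, 9, 10, 12, 8, 6] = (6 11 12 8 13)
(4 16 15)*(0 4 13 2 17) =(0 4 16 15 13 2 17) =[4, 1, 17, 3, 16, 5, 6, 7, 8, 9, 10, 11, 12, 2, 14, 13, 15, 0]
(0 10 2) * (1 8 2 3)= (0 10 3 1 8 2)= [10, 8, 0, 1, 4, 5, 6, 7, 2, 9, 3]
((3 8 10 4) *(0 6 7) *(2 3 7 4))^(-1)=(0 7 4 6)(2 10 8 3)=[7, 1, 10, 2, 6, 5, 0, 4, 3, 9, 8]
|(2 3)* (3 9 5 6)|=|(2 9 5 6 3)|=5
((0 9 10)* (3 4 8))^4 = (0 9 10)(3 4 8) = [9, 1, 2, 4, 8, 5, 6, 7, 3, 10, 0]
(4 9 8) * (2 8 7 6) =(2 8 4 9 7 6) =[0, 1, 8, 3, 9, 5, 2, 6, 4, 7]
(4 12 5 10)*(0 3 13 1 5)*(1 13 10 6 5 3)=[1, 3, 2, 10, 12, 6, 5, 7, 8, 9, 4, 11, 0, 13]=(13)(0 1 3 10 4 12)(5 6)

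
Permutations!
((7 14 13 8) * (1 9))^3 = (1 9)(7 8 13 14) = [0, 9, 2, 3, 4, 5, 6, 8, 13, 1, 10, 11, 12, 14, 7]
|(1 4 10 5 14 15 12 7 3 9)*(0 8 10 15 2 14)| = 28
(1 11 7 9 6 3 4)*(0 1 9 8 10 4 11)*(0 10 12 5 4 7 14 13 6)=[1, 10, 2, 11, 9, 4, 3, 8, 12, 0, 7, 14, 5, 6, 13]=(0 1 10 7 8 12 5 4 9)(3 11 14 13 6)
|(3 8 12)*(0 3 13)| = 5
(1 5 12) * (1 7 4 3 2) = (1 5 12 7 4 3 2) = [0, 5, 1, 2, 3, 12, 6, 4, 8, 9, 10, 11, 7]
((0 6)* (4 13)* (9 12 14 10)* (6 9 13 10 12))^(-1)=(0 6 9)(4 13 10)(12 14)=[6, 1, 2, 3, 13, 5, 9, 7, 8, 0, 4, 11, 14, 10, 12]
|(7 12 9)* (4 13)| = |(4 13)(7 12 9)| = 6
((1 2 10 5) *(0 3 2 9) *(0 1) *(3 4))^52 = (0 10 3)(2 4 5) = [10, 1, 4, 0, 5, 2, 6, 7, 8, 9, 3]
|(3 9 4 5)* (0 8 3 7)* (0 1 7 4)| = |(0 8 3 9)(1 7)(4 5)| = 4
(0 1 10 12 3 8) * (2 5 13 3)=(0 1 10 12 2 5 13 3 8)=[1, 10, 5, 8, 4, 13, 6, 7, 0, 9, 12, 11, 2, 3]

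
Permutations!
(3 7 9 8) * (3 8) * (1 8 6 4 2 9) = (1 8 6 4 2 9 3 7) = [0, 8, 9, 7, 2, 5, 4, 1, 6, 3]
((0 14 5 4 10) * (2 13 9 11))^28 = (0 4 14 10 5) = [4, 1, 2, 3, 14, 0, 6, 7, 8, 9, 5, 11, 12, 13, 10]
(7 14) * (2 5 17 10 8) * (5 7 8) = [0, 1, 7, 3, 4, 17, 6, 14, 2, 9, 5, 11, 12, 13, 8, 15, 16, 10] = (2 7 14 8)(5 17 10)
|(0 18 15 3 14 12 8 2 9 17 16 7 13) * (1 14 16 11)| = |(0 18 15 3 16 7 13)(1 14 12 8 2 9 17 11)| = 56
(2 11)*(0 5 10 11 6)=(0 5 10 11 2 6)=[5, 1, 6, 3, 4, 10, 0, 7, 8, 9, 11, 2]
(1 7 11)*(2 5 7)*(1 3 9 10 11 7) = (1 2 5)(3 9 10 11) = [0, 2, 5, 9, 4, 1, 6, 7, 8, 10, 11, 3]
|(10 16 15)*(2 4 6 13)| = |(2 4 6 13)(10 16 15)| = 12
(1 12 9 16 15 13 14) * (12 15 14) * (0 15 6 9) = (0 15 13 12)(1 6 9 16 14) = [15, 6, 2, 3, 4, 5, 9, 7, 8, 16, 10, 11, 0, 12, 1, 13, 14]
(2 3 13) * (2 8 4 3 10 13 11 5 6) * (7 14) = (2 10 13 8 4 3 11 5 6)(7 14) = [0, 1, 10, 11, 3, 6, 2, 14, 4, 9, 13, 5, 12, 8, 7]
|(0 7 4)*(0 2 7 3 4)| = 5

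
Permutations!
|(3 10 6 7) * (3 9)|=5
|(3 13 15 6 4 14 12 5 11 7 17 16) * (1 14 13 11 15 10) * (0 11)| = |(0 11 7 17 16 3)(1 14 12 5 15 6 4 13 10)| = 18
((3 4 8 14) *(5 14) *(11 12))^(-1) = (3 14 5 8 4)(11 12) = [0, 1, 2, 14, 3, 8, 6, 7, 4, 9, 10, 12, 11, 13, 5]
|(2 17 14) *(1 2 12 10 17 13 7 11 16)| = |(1 2 13 7 11 16)(10 17 14 12)| = 12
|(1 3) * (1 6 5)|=4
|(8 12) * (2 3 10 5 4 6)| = |(2 3 10 5 4 6)(8 12)| = 6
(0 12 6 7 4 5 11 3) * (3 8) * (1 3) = (0 12 6 7 4 5 11 8 1 3) = [12, 3, 2, 0, 5, 11, 7, 4, 1, 9, 10, 8, 6]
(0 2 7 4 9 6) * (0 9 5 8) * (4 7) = (0 2 4 5 8)(6 9) = [2, 1, 4, 3, 5, 8, 9, 7, 0, 6]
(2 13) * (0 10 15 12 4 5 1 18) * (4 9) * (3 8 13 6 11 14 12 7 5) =(0 10 15 7 5 1 18)(2 6 11 14 12 9 4 3 8 13) =[10, 18, 6, 8, 3, 1, 11, 5, 13, 4, 15, 14, 9, 2, 12, 7, 16, 17, 0]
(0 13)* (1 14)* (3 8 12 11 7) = [13, 14, 2, 8, 4, 5, 6, 3, 12, 9, 10, 7, 11, 0, 1] = (0 13)(1 14)(3 8 12 11 7)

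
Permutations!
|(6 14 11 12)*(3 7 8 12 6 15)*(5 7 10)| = 21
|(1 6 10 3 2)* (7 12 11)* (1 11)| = 8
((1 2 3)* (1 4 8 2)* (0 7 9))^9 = (9)(2 3 4 8) = [0, 1, 3, 4, 8, 5, 6, 7, 2, 9]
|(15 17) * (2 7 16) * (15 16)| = |(2 7 15 17 16)| = 5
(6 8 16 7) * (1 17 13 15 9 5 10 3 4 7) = (1 17 13 15 9 5 10 3 4 7 6 8 16) = [0, 17, 2, 4, 7, 10, 8, 6, 16, 5, 3, 11, 12, 15, 14, 9, 1, 13]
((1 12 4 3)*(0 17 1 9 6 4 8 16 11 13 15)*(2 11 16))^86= (0 2 17 11 1 13 12 15 8)(3 6)(4 9)= [2, 13, 17, 6, 9, 5, 3, 7, 0, 4, 10, 1, 15, 12, 14, 8, 16, 11]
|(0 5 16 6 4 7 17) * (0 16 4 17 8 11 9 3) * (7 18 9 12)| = |(0 5 4 18 9 3)(6 17 16)(7 8 11 12)| = 12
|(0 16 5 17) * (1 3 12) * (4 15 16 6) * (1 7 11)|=35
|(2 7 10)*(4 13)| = |(2 7 10)(4 13)| = 6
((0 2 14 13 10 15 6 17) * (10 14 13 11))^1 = (0 2 13 14 11 10 15 6 17) = [2, 1, 13, 3, 4, 5, 17, 7, 8, 9, 15, 10, 12, 14, 11, 6, 16, 0]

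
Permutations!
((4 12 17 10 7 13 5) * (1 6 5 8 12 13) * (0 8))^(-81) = (0 6 17 13 1 12 4 7 8 5 10) = [6, 12, 2, 3, 7, 10, 17, 8, 5, 9, 0, 11, 4, 1, 14, 15, 16, 13]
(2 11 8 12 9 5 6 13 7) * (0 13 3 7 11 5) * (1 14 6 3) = (0 13 11 8 12 9)(1 14 6)(2 5 3 7) = [13, 14, 5, 7, 4, 3, 1, 2, 12, 0, 10, 8, 9, 11, 6]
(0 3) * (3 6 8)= (0 6 8 3)= [6, 1, 2, 0, 4, 5, 8, 7, 3]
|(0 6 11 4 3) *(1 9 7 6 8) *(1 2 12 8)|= |(0 1 9 7 6 11 4 3)(2 12 8)|= 24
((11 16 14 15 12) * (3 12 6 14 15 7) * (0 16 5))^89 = (0 5 11 12 3 7 14 6 15 16) = [5, 1, 2, 7, 4, 11, 15, 14, 8, 9, 10, 12, 3, 13, 6, 16, 0]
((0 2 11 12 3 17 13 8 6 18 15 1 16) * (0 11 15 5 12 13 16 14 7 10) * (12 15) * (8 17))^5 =(0 6 14 12 5 10 8 1 2 18 7 3 15)(11 13 17 16) =[6, 2, 18, 15, 4, 10, 14, 3, 1, 9, 8, 13, 5, 17, 12, 0, 11, 16, 7]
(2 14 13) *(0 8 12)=(0 8 12)(2 14 13)=[8, 1, 14, 3, 4, 5, 6, 7, 12, 9, 10, 11, 0, 2, 13]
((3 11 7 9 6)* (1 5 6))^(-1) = [0, 9, 2, 6, 4, 1, 5, 11, 8, 7, 10, 3] = (1 9 7 11 3 6 5)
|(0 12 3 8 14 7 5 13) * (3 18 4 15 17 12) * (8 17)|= 12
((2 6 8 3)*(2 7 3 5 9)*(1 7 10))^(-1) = (1 10 3 7)(2 9 5 8 6) = [0, 10, 9, 7, 4, 8, 2, 1, 6, 5, 3]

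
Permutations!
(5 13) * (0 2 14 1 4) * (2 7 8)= (0 7 8 2 14 1 4)(5 13)= [7, 4, 14, 3, 0, 13, 6, 8, 2, 9, 10, 11, 12, 5, 1]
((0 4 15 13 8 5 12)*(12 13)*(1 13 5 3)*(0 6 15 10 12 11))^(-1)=(0 11 15 6 12 10 4)(1 3 8 13)=[11, 3, 2, 8, 0, 5, 12, 7, 13, 9, 4, 15, 10, 1, 14, 6]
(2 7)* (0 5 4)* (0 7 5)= (2 5 4 7)= [0, 1, 5, 3, 7, 4, 6, 2]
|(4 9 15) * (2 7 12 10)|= 12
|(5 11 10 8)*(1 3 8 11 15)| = |(1 3 8 5 15)(10 11)| = 10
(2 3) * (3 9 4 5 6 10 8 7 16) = (2 9 4 5 6 10 8 7 16 3) = [0, 1, 9, 2, 5, 6, 10, 16, 7, 4, 8, 11, 12, 13, 14, 15, 3]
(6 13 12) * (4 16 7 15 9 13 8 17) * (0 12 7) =[12, 1, 2, 3, 16, 5, 8, 15, 17, 13, 10, 11, 6, 7, 14, 9, 0, 4] =(0 12 6 8 17 4 16)(7 15 9 13)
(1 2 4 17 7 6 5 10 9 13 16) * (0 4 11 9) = (0 4 17 7 6 5 10)(1 2 11 9 13 16) = [4, 2, 11, 3, 17, 10, 5, 6, 8, 13, 0, 9, 12, 16, 14, 15, 1, 7]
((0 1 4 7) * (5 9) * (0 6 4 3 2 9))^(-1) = (0 5 9 2 3 1)(4 6 7) = [5, 0, 3, 1, 6, 9, 7, 4, 8, 2]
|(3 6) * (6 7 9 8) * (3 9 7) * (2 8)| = |(2 8 6 9)| = 4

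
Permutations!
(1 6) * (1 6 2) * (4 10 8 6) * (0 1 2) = [1, 0, 2, 3, 10, 5, 4, 7, 6, 9, 8] = (0 1)(4 10 8 6)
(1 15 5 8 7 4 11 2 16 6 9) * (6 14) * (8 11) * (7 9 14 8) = (1 15 5 11 2 16 8 9)(4 7)(6 14) = [0, 15, 16, 3, 7, 11, 14, 4, 9, 1, 10, 2, 12, 13, 6, 5, 8]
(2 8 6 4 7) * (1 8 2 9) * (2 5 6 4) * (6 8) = (1 6 2 5 8 4 7 9) = [0, 6, 5, 3, 7, 8, 2, 9, 4, 1]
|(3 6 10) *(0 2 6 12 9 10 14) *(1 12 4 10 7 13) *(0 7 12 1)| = 6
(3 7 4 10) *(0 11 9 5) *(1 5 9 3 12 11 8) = (0 8 1 5)(3 7 4 10 12 11) = [8, 5, 2, 7, 10, 0, 6, 4, 1, 9, 12, 3, 11]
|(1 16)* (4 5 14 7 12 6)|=6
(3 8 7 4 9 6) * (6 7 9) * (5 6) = (3 8 9 7 4 5 6) = [0, 1, 2, 8, 5, 6, 3, 4, 9, 7]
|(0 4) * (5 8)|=|(0 4)(5 8)|=2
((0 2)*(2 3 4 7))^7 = [4, 1, 3, 7, 2, 5, 6, 0] = (0 4 2 3 7)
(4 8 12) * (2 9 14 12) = (2 9 14 12 4 8) = [0, 1, 9, 3, 8, 5, 6, 7, 2, 14, 10, 11, 4, 13, 12]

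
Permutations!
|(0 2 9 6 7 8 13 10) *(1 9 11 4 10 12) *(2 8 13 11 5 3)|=|(0 8 11 4 10)(1 9 6 7 13 12)(2 5 3)|=30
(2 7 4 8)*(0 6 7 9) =(0 6 7 4 8 2 9) =[6, 1, 9, 3, 8, 5, 7, 4, 2, 0]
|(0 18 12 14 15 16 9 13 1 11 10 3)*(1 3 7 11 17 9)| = 33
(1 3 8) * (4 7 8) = (1 3 4 7 8) = [0, 3, 2, 4, 7, 5, 6, 8, 1]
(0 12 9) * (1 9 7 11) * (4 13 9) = [12, 4, 2, 3, 13, 5, 6, 11, 8, 0, 10, 1, 7, 9] = (0 12 7 11 1 4 13 9)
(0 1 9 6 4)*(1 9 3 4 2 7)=[9, 3, 7, 4, 0, 5, 2, 1, 8, 6]=(0 9 6 2 7 1 3 4)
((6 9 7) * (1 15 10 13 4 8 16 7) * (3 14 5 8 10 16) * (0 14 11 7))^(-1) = [16, 9, 2, 8, 13, 14, 7, 11, 5, 6, 4, 3, 12, 10, 0, 1, 15] = (0 16 15 1 9 6 7 11 3 8 5 14)(4 13 10)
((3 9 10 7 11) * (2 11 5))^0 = (11) = [0, 1, 2, 3, 4, 5, 6, 7, 8, 9, 10, 11]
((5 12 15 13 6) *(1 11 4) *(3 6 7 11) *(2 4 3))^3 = [0, 1, 2, 12, 4, 13, 15, 6, 8, 9, 10, 5, 7, 3, 14, 11] = (3 12 7 6 15 11 5 13)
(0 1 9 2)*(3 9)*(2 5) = (0 1 3 9 5 2) = [1, 3, 0, 9, 4, 2, 6, 7, 8, 5]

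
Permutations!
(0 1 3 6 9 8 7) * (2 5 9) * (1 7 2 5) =(0 7)(1 3 6 5 9 8 2) =[7, 3, 1, 6, 4, 9, 5, 0, 2, 8]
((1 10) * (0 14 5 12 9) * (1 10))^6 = (0 14 5 12 9) = [14, 1, 2, 3, 4, 12, 6, 7, 8, 0, 10, 11, 9, 13, 5]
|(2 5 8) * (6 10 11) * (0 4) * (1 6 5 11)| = |(0 4)(1 6 10)(2 11 5 8)| = 12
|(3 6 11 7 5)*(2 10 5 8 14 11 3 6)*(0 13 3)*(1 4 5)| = |(0 13 3 2 10 1 4 5 6)(7 8 14 11)| = 36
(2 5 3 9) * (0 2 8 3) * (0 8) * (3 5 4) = (0 2 4 3 9)(5 8) = [2, 1, 4, 9, 3, 8, 6, 7, 5, 0]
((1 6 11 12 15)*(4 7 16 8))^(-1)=(1 15 12 11 6)(4 8 16 7)=[0, 15, 2, 3, 8, 5, 1, 4, 16, 9, 10, 6, 11, 13, 14, 12, 7]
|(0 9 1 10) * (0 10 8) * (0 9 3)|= |(10)(0 3)(1 8 9)|= 6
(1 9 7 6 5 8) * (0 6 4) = (0 6 5 8 1 9 7 4) = [6, 9, 2, 3, 0, 8, 5, 4, 1, 7]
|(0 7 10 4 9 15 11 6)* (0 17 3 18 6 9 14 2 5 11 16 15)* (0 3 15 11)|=|(0 7 10 4 14 2 5)(3 18 6 17 15 16 11 9)|=56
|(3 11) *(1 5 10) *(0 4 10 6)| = 6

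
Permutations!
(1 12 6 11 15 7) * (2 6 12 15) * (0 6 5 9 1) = [6, 15, 5, 3, 4, 9, 11, 0, 8, 1, 10, 2, 12, 13, 14, 7] = (0 6 11 2 5 9 1 15 7)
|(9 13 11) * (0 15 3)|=3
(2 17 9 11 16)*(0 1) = (0 1)(2 17 9 11 16) = [1, 0, 17, 3, 4, 5, 6, 7, 8, 11, 10, 16, 12, 13, 14, 15, 2, 9]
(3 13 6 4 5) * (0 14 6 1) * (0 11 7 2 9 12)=(0 14 6 4 5 3 13 1 11 7 2 9 12)=[14, 11, 9, 13, 5, 3, 4, 2, 8, 12, 10, 7, 0, 1, 6]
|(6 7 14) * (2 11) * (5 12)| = 6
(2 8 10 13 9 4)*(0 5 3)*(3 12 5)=(0 3)(2 8 10 13 9 4)(5 12)=[3, 1, 8, 0, 2, 12, 6, 7, 10, 4, 13, 11, 5, 9]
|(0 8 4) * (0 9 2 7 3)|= 7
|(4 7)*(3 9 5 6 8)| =10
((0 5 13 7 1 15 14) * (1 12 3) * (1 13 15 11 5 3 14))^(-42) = [0, 5, 2, 3, 4, 1, 6, 7, 8, 9, 10, 15, 12, 13, 14, 11] = (1 5)(11 15)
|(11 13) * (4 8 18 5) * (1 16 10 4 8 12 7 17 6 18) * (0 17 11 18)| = |(0 17 6)(1 16 10 4 12 7 11 13 18 5 8)| = 33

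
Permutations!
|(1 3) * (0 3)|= |(0 3 1)|= 3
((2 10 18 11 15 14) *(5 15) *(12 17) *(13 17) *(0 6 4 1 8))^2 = (0 4 8 6 1)(2 18 5 14 10 11 15)(12 17 13) = [4, 0, 18, 3, 8, 14, 1, 7, 6, 9, 11, 15, 17, 12, 10, 2, 16, 13, 5]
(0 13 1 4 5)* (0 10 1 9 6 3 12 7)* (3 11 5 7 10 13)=[3, 4, 2, 12, 7, 13, 11, 0, 8, 6, 1, 5, 10, 9]=(0 3 12 10 1 4 7)(5 13 9 6 11)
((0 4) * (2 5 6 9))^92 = (9) = [0, 1, 2, 3, 4, 5, 6, 7, 8, 9]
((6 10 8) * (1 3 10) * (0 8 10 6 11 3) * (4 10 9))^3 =(0 3)(1 11)(6 8) =[3, 11, 2, 0, 4, 5, 8, 7, 6, 9, 10, 1]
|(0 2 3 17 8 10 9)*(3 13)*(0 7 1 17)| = 12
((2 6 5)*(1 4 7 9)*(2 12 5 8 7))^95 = (1 8 4 7 2 9 6)(5 12) = [0, 8, 9, 3, 7, 12, 1, 2, 4, 6, 10, 11, 5]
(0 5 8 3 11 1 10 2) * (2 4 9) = [5, 10, 0, 11, 9, 8, 6, 7, 3, 2, 4, 1] = (0 5 8 3 11 1 10 4 9 2)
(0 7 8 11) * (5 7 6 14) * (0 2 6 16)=(0 16)(2 6 14 5 7 8 11)=[16, 1, 6, 3, 4, 7, 14, 8, 11, 9, 10, 2, 12, 13, 5, 15, 0]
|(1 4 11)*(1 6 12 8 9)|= 7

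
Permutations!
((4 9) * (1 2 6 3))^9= (1 2 6 3)(4 9)= [0, 2, 6, 1, 9, 5, 3, 7, 8, 4]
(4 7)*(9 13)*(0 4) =[4, 1, 2, 3, 7, 5, 6, 0, 8, 13, 10, 11, 12, 9] =(0 4 7)(9 13)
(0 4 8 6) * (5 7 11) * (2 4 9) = (0 9 2 4 8 6)(5 7 11) = [9, 1, 4, 3, 8, 7, 0, 11, 6, 2, 10, 5]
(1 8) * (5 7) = [0, 8, 2, 3, 4, 7, 6, 5, 1] = (1 8)(5 7)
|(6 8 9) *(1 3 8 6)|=|(1 3 8 9)|=4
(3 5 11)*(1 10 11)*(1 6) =[0, 10, 2, 5, 4, 6, 1, 7, 8, 9, 11, 3] =(1 10 11 3 5 6)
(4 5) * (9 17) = (4 5)(9 17) = [0, 1, 2, 3, 5, 4, 6, 7, 8, 17, 10, 11, 12, 13, 14, 15, 16, 9]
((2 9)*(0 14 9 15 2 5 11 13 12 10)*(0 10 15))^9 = [0, 1, 2, 3, 4, 5, 6, 7, 8, 9, 10, 11, 12, 13, 14, 15] = (15)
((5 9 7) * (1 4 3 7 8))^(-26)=[0, 3, 2, 5, 7, 8, 6, 9, 4, 1]=(1 3 5 8 4 7 9)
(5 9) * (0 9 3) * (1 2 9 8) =(0 8 1 2 9 5 3) =[8, 2, 9, 0, 4, 3, 6, 7, 1, 5]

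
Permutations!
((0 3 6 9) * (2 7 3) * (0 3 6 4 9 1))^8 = (0 6 2 1 7)(3 9 4) = [6, 7, 1, 9, 3, 5, 2, 0, 8, 4]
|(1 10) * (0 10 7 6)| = 5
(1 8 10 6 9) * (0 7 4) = (0 7 4)(1 8 10 6 9) = [7, 8, 2, 3, 0, 5, 9, 4, 10, 1, 6]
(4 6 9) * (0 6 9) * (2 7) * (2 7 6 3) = (0 3 2 6)(4 9) = [3, 1, 6, 2, 9, 5, 0, 7, 8, 4]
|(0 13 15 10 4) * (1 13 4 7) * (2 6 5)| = |(0 4)(1 13 15 10 7)(2 6 5)| = 30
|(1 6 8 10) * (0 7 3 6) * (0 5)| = |(0 7 3 6 8 10 1 5)| = 8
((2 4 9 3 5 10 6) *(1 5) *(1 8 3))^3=(1 6 9 10 4 5 2)(3 8)=[0, 6, 1, 8, 5, 2, 9, 7, 3, 10, 4]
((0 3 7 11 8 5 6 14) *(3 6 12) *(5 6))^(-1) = (0 14 6 8 11 7 3 12 5) = [14, 1, 2, 12, 4, 0, 8, 3, 11, 9, 10, 7, 5, 13, 6]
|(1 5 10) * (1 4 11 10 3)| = |(1 5 3)(4 11 10)| = 3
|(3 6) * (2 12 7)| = 6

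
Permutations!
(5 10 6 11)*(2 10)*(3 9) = (2 10 6 11 5)(3 9) = [0, 1, 10, 9, 4, 2, 11, 7, 8, 3, 6, 5]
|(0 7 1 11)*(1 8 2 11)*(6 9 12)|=15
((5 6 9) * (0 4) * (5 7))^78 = (5 9)(6 7) = [0, 1, 2, 3, 4, 9, 7, 6, 8, 5]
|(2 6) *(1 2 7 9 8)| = |(1 2 6 7 9 8)| = 6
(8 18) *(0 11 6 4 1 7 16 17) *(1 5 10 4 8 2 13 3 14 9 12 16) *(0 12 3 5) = (0 11 6 8 18 2 13 5 10 4)(1 7)(3 14 9)(12 16 17) = [11, 7, 13, 14, 0, 10, 8, 1, 18, 3, 4, 6, 16, 5, 9, 15, 17, 12, 2]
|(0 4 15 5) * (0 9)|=5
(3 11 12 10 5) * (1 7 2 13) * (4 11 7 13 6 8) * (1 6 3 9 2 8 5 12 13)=(2 3 7 8 4 11 13 6 5 9)(10 12)=[0, 1, 3, 7, 11, 9, 5, 8, 4, 2, 12, 13, 10, 6]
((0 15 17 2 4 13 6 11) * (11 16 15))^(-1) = [11, 1, 17, 3, 2, 5, 13, 7, 8, 9, 10, 0, 12, 4, 14, 16, 6, 15] = (0 11)(2 17 15 16 6 13 4)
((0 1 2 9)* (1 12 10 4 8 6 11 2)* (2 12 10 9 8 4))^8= [0, 1, 2, 3, 4, 5, 6, 7, 8, 9, 10, 11, 12]= (12)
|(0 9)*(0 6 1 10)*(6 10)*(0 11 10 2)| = 6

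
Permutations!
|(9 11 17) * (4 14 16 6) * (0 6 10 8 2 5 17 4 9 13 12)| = |(0 6 9 11 4 14 16 10 8 2 5 17 13 12)| = 14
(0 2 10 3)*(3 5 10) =(0 2 3)(5 10) =[2, 1, 3, 0, 4, 10, 6, 7, 8, 9, 5]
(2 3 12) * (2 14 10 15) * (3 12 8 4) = (2 12 14 10 15)(3 8 4) = [0, 1, 12, 8, 3, 5, 6, 7, 4, 9, 15, 11, 14, 13, 10, 2]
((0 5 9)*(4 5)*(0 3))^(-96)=[3, 1, 2, 9, 0, 4, 6, 7, 8, 5]=(0 3 9 5 4)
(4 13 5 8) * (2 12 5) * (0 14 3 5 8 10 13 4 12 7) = [14, 1, 7, 5, 4, 10, 6, 0, 12, 9, 13, 11, 8, 2, 3] = (0 14 3 5 10 13 2 7)(8 12)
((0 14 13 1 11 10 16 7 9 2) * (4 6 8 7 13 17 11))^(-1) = [2, 13, 9, 3, 1, 5, 4, 8, 6, 7, 11, 17, 12, 16, 0, 15, 10, 14] = (0 2 9 7 8 6 4 1 13 16 10 11 17 14)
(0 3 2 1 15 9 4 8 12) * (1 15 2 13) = (0 3 13 1 2 15 9 4 8 12) = [3, 2, 15, 13, 8, 5, 6, 7, 12, 4, 10, 11, 0, 1, 14, 9]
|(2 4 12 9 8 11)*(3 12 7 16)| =9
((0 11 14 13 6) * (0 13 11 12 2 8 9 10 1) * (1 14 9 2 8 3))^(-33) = (0 2)(1 8)(3 12)(6 13)(9 11 14 10) = [2, 8, 0, 12, 4, 5, 13, 7, 1, 11, 9, 14, 3, 6, 10]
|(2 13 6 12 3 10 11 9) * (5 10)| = 9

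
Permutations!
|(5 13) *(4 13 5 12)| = |(4 13 12)| = 3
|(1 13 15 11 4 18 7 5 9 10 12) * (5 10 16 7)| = |(1 13 15 11 4 18 5 9 16 7 10 12)| = 12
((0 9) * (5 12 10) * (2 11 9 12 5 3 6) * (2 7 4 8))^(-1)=(0 9 11 2 8 4 7 6 3 10 12)=[9, 1, 8, 10, 7, 5, 3, 6, 4, 11, 12, 2, 0]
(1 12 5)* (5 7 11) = (1 12 7 11 5) = [0, 12, 2, 3, 4, 1, 6, 11, 8, 9, 10, 5, 7]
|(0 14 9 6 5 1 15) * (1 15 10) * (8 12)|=|(0 14 9 6 5 15)(1 10)(8 12)|=6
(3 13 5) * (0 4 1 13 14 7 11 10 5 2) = (0 4 1 13 2)(3 14 7 11 10 5) = [4, 13, 0, 14, 1, 3, 6, 11, 8, 9, 5, 10, 12, 2, 7]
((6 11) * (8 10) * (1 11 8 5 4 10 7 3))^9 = [0, 8, 2, 6, 4, 5, 3, 11, 1, 9, 10, 7] = (1 8)(3 6)(7 11)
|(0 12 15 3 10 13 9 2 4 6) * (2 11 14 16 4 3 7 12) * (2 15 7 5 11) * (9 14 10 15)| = |(0 9 2 3 15 5 11 10 13 14 16 4 6)(7 12)| = 26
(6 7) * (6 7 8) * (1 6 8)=(8)(1 6)=[0, 6, 2, 3, 4, 5, 1, 7, 8]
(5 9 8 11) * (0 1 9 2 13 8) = (0 1 9)(2 13 8 11 5) = [1, 9, 13, 3, 4, 2, 6, 7, 11, 0, 10, 5, 12, 8]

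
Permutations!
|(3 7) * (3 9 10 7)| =|(7 9 10)| =3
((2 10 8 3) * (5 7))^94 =(2 8)(3 10) =[0, 1, 8, 10, 4, 5, 6, 7, 2, 9, 3]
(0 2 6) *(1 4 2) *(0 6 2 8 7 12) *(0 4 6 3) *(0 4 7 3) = (0 1 6)(3 4 8)(7 12) = [1, 6, 2, 4, 8, 5, 0, 12, 3, 9, 10, 11, 7]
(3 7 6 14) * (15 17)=(3 7 6 14)(15 17)=[0, 1, 2, 7, 4, 5, 14, 6, 8, 9, 10, 11, 12, 13, 3, 17, 16, 15]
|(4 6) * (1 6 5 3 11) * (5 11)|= |(1 6 4 11)(3 5)|= 4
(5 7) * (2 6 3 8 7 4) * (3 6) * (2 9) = (2 3 8 7 5 4 9) = [0, 1, 3, 8, 9, 4, 6, 5, 7, 2]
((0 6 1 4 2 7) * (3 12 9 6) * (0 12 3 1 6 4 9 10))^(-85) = (0 4 12 1 2 10 9 7) = [4, 2, 10, 3, 12, 5, 6, 0, 8, 7, 9, 11, 1]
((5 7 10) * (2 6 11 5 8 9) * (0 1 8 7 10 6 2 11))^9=(11)=[0, 1, 2, 3, 4, 5, 6, 7, 8, 9, 10, 11]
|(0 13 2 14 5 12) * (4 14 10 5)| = 6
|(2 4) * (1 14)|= |(1 14)(2 4)|= 2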